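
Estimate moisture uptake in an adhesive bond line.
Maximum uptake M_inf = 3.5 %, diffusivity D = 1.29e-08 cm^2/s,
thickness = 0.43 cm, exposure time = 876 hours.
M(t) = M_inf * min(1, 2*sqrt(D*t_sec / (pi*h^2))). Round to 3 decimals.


Convert time: 876 h = 3153600 s
ratio = min(1, 2*sqrt(1.29e-08*3153600/(pi*0.43^2)))
= 0.529279
M(t) = 3.5 * 0.529279 = 1.852%

1.852


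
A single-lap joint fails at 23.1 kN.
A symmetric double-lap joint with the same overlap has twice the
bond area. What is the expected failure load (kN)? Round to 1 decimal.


Double-lap load = 2 * 23.1 = 46.2 kN

46.2


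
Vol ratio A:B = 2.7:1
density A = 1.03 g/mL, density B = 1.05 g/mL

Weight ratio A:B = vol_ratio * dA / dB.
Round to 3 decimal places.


Weight ratio = 2.7 * 1.03 / 1.05
= 2.649

2.649


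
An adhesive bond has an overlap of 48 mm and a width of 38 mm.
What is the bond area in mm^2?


Bond area = overlap * width
= 48 * 38
= 1824 mm^2

1824


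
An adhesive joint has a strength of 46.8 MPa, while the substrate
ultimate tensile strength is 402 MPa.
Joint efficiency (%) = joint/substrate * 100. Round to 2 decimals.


Efficiency = 46.8 / 402 * 100
= 11.64%

11.64


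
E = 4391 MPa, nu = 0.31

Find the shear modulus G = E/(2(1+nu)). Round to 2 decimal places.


G = 4391 / (2 * 1.31)
= 1675.95 MPa

1675.95


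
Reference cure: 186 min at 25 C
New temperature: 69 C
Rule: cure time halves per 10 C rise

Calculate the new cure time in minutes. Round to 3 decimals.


factor = 2^((69-25)/10) = 21.1121
t_new = 186 / 21.1121 = 8.810 min

8.810


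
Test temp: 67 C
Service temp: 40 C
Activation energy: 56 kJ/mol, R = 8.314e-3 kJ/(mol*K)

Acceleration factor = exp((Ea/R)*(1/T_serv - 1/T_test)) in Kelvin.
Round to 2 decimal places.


AF = exp((56/0.008314)*(1/313.15 - 1/340.15))
= 5.51

5.51


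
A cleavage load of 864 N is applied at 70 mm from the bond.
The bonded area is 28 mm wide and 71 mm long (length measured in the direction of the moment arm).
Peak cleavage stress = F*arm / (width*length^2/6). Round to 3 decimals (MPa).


Moment = 864 * 70 = 60480 N*mm
Section modulus = 28 * 5041 / 6 = 141148 / 6 mm^3
Stress = 60480 / (141148 / 6) = 362880 / 141148
= 2.571 MPa

2.571


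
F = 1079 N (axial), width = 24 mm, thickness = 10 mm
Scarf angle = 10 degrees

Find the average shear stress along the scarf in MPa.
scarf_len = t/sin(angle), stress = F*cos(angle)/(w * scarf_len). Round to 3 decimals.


scarf_len = 10/sin(10 deg) = 57.5877
cos(10 deg) = 0.984808
stress = 1079*0.984808/(24*57.5877) = 0.769 MPa

0.769


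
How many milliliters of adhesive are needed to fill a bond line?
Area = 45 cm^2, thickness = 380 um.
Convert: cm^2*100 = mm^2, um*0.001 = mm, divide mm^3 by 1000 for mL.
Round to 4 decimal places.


= (45 * 100) * (380 * 0.001) / 1000
= 1.7100 mL

1.7100


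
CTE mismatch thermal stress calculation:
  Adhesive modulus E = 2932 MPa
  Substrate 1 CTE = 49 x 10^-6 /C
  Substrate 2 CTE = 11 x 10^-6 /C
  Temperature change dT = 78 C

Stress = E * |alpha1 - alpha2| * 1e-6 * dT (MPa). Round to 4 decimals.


delta_alpha = |49 - 11| = 38 x 10^-6/C
Stress = 2932 * 38e-6 * 78
= 8.6904 MPa

8.6904


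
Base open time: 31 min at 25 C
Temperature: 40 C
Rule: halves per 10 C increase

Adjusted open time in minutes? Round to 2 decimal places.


Acceleration = 2^((40-25)/10) = 2.8284
Open time = 31 / 2.8284 = 10.96 min

10.96


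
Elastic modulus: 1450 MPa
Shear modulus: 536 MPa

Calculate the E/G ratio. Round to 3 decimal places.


E / G = 1450 / 536 = 2.705

2.705


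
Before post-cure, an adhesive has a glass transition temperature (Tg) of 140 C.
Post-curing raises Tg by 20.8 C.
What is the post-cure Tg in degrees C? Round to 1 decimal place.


Tg_post = Tg_base + delta_Tg
= 140 + 20.8
= 160.8 C

160.8


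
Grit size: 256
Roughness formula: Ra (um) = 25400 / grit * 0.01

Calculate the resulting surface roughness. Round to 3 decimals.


Ra = 25400 / 256 * 0.01
= 0.992 um

0.992


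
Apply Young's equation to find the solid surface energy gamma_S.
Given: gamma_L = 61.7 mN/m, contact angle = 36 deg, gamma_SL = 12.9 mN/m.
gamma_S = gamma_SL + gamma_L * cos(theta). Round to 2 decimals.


theta_rad = 36 * pi/180 = 0.628319
gamma_S = 12.9 + 61.7 * cos(0.628319)
= 62.82 mN/m

62.82


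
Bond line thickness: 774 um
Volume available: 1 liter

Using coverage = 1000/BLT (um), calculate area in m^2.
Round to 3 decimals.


1 L = 1e6 mm^3, thickness = 774 um = 0.774 mm
Area = 1e6 / 0.774 mm^2 = (1e6 / 0.774) / 1e6 m^2 = 1000 / 774 m^2
= 1.292 m^2

1.292


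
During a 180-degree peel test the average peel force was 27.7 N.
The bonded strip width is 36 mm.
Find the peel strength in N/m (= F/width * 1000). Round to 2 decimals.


Peel strength = F/width * 1000
= 27.7 / 36 * 1000
= 769.44 N/m

769.44


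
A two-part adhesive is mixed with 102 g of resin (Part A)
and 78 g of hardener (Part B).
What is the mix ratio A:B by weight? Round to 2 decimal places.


Mix ratio = mass_A / mass_B
= 102 / 78
= 1.31

1.31


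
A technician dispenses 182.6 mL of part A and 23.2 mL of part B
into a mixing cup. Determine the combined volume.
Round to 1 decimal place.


Combined volume = 182.6 + 23.2
= 205.8 mL

205.8


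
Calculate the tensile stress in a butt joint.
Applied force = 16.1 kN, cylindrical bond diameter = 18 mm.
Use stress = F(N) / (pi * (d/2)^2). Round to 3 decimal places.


A = pi * 9.0^2 = 254.4690 mm^2
sigma = 16100.0 / 254.4690 = 63.269 MPa

63.269


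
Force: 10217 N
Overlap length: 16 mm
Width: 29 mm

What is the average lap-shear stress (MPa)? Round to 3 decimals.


Average shear stress = F / (overlap * width)
= 10217 / (16 * 29)
= 22.019 MPa

22.019


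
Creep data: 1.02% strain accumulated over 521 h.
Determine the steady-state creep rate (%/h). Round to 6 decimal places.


Rate = 1.02 / 521 = 0.001958 %/h

0.001958


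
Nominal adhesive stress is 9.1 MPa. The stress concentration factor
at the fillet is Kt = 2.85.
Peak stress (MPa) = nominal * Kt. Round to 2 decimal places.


Peak = 9.1 * 2.85 = 25.94 MPa

25.94


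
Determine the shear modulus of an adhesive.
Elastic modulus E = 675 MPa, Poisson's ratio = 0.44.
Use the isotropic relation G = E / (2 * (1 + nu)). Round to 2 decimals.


G = 675 / (2*(1+0.44)) = 675 / 2.88
= 234.38 MPa

234.38


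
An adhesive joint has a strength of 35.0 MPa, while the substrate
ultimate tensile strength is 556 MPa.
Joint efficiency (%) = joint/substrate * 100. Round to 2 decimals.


Efficiency = 35.0 / 556 * 100
= 6.29%

6.29


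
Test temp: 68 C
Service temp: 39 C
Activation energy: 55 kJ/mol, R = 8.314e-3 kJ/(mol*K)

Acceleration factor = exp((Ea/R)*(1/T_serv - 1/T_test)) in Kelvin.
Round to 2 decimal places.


AF = exp((55/0.008314)*(1/312.15 - 1/341.15))
= 6.06

6.06


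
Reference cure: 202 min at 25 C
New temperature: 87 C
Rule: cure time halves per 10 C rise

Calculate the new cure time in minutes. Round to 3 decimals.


factor = 2^((87-25)/10) = 73.5167
t_new = 202 / 73.5167 = 2.748 min

2.748


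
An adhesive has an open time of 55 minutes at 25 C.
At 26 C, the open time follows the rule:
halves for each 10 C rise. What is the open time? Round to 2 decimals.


Factor = 2^((26-25)/10) = 1.0718
Open time = 55 / 1.0718 = 51.32 min

51.32


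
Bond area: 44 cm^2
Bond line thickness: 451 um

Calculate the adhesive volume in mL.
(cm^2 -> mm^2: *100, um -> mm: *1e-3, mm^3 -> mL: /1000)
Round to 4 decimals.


V = 44*100 * 451*1e-3 / 1000
= 1.9844 mL

1.9844


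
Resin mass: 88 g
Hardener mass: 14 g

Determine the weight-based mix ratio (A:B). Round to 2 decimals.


Ratio = 88 / 14 = 6.29

6.29


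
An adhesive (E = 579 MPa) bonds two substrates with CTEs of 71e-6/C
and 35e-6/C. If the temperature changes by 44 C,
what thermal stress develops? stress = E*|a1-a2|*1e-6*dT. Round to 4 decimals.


Stress = 579 * |71 - 35| * 1e-6 * 44
= 0.9171 MPa

0.9171


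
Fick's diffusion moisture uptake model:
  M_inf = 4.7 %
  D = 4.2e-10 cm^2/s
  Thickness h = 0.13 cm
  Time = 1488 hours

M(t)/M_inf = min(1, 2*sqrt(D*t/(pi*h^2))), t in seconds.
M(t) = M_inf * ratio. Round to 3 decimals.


t_sec = 1488 * 3600 = 5356800
ratio = 2*sqrt(4.2e-10*5356800/(pi*0.13^2))
= min(1, 0.411708)
= 0.411708
M(t) = 4.7 * 0.411708 = 1.935 %

1.935


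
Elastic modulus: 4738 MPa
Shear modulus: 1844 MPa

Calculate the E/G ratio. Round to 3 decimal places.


E / G = 4738 / 1844 = 2.569

2.569


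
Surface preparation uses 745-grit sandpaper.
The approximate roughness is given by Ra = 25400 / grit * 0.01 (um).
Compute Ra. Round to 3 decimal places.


Ra = 25400 / 745 * 0.01
= 254 / 745
= 0.341 um

0.341


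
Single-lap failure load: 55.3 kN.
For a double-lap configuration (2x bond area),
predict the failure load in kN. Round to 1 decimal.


Failure load = 55.3 * 2 = 110.6 kN

110.6


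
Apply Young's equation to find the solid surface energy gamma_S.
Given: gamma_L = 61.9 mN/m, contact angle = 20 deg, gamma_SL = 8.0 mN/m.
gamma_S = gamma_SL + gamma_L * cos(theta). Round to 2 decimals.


theta_rad = 20 * pi/180 = 0.349066
gamma_S = 8.0 + 61.9 * cos(0.349066)
= 66.17 mN/m

66.17


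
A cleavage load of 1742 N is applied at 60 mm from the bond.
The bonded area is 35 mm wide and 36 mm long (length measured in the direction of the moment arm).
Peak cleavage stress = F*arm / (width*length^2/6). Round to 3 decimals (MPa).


Moment = 1742 * 60 = 104520 N*mm
Section modulus = 35 * 1296 / 6 = 45360 / 6 mm^3
Stress = 104520 / (45360 / 6) = 627120 / 45360
= 13.825 MPa

13.825


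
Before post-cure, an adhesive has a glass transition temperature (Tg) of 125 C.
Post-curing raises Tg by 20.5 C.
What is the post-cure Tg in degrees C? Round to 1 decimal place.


Tg_post = Tg_base + delta_Tg
= 125 + 20.5
= 145.5 C

145.5


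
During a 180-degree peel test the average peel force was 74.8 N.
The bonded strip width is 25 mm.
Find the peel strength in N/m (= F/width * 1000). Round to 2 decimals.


Peel strength = F/width * 1000
= 74.8 / 25 * 1000
= 2992.00 N/m

2992.00


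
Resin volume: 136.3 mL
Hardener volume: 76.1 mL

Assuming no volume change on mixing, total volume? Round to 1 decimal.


V_total = 136.3 + 76.1 = 212.4 mL

212.4


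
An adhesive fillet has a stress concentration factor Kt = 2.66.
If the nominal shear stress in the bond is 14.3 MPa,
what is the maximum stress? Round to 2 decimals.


Max stress = 14.3 * 2.66 = 38.04 MPa

38.04


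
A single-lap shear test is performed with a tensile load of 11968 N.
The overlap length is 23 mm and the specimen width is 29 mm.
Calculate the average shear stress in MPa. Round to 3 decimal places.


Shear stress = F / (overlap * width)
= 11968 / (23 * 29)
= 11968 / 667
= 17.943 MPa

17.943


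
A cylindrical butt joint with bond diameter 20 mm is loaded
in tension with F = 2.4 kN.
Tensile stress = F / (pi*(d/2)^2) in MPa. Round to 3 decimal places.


Area = pi * (20/2)^2 = 314.1593 mm^2
Stress = 2.4*1000 / 314.1593
= 7.639 MPa

7.639


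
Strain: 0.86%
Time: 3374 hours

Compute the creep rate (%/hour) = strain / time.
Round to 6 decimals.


Creep rate = 0.86 / 3374
= 0.000255 %/h

0.000255


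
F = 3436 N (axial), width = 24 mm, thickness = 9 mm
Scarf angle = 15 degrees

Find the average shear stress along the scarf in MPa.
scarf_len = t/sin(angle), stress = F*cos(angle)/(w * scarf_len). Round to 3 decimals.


scarf_len = 9/sin(15 deg) = 34.7733
cos(15 deg) = 0.965926
stress = 3436*0.965926/(24*34.7733) = 3.977 MPa

3.977


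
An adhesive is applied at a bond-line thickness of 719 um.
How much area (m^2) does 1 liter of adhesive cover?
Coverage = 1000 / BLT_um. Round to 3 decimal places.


Coverage = 1000 / 719 = 1.391 m^2

1.391


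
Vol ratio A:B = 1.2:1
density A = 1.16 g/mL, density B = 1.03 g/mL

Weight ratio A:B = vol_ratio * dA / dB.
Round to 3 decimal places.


Weight ratio = 1.2 * 1.16 / 1.03
= 1.351

1.351


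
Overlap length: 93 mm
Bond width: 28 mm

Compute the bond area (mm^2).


Bond area = 93 * 28 = 2604 mm^2

2604


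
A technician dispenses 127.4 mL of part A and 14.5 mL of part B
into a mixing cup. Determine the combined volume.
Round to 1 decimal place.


Combined volume = 127.4 + 14.5
= 141.9 mL

141.9


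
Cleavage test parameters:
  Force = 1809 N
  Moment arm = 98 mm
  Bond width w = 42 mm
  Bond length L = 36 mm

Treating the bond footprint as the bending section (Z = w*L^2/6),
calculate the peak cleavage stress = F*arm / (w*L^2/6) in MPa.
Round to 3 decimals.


M = 1809 * 98 = 177282 N*mm
Z = 42 * 36^2 / 6 = 54432 / 6 mm^3
sigma = M / Z = 6 * 177282 / 54432 = 1063692 / 54432
= 19.542 MPa

19.542


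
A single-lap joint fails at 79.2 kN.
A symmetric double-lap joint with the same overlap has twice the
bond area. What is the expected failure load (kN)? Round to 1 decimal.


Double-lap load = 2 * 79.2 = 158.4 kN

158.4


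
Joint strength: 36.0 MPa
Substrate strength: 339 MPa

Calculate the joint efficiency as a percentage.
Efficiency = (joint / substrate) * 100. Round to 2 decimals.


Efficiency = (36.0 / 339) * 100 = 10.62%

10.62


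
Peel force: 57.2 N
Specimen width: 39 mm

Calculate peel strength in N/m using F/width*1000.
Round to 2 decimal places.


Peel strength = 57.2 / 39 * 1000 = 1466.67 N/m

1466.67


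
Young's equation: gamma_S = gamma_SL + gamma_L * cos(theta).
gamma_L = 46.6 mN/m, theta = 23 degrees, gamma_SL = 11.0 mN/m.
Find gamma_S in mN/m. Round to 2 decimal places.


cos(23 deg) = 0.920505
gamma_S = 11.0 + 46.6 * 0.920505
= 53.90 mN/m

53.90


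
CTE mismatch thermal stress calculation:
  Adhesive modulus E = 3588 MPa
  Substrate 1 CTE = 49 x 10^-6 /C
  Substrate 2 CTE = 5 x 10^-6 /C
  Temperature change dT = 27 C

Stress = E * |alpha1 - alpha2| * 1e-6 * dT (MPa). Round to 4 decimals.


delta_alpha = |49 - 5| = 44 x 10^-6/C
Stress = 3588 * 44e-6 * 27
= 4.2625 MPa

4.2625


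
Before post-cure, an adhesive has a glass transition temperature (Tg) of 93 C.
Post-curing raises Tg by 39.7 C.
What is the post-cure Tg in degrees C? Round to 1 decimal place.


Tg_post = Tg_base + delta_Tg
= 93 + 39.7
= 132.7 C

132.7


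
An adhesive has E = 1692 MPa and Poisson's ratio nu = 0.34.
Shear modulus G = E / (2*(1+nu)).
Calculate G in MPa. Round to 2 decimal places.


G = 1692 / (2*(1+0.34))
= 1692 / 2.68
= 631.34 MPa

631.34


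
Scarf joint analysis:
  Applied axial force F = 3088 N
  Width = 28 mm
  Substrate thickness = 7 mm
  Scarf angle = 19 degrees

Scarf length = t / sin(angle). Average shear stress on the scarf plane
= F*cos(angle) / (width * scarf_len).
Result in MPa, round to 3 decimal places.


Scarf length = 7 / sin(19 deg) = 21.5009 mm
cos(19 deg) = 0.945519
Shear = 3088 * 0.945519 / (28 * 21.5009)
= 4.850 MPa

4.850


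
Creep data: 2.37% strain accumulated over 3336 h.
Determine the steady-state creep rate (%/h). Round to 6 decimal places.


Rate = 2.37 / 3336 = 0.000710 %/h

0.000710


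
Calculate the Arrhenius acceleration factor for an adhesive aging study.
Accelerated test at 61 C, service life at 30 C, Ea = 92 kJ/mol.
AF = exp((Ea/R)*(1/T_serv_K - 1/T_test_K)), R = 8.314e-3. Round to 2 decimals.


T_test = 334.15 K, T_serv = 303.15 K
Ea/R = 92 / 0.008314 = 11065.67
AF = exp(11065.67 * (1/303.15 - 1/334.15))
= 29.56

29.56


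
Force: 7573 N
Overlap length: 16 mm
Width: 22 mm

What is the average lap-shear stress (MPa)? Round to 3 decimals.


Average shear stress = F / (overlap * width)
= 7573 / (16 * 22)
= 21.514 MPa

21.514


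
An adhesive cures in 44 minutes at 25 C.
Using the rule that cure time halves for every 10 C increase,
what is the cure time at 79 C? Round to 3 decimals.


Factor = 2^((79 - 25) / 10) = 42.2243
Cure time = 44 / 42.2243
= 1.042 minutes

1.042


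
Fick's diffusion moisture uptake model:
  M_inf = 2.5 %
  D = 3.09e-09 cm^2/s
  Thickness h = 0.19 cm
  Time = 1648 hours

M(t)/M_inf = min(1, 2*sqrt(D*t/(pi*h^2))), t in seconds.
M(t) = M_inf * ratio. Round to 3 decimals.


t_sec = 1648 * 3600 = 5932800
ratio = 2*sqrt(3.09e-09*5932800/(pi*0.19^2))
= min(1, 0.804101)
= 0.804101
M(t) = 2.5 * 0.804101 = 2.010 %

2.010


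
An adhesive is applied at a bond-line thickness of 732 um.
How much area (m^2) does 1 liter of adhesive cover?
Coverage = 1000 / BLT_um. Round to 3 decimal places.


Coverage = 1000 / 732 = 1.366 m^2

1.366


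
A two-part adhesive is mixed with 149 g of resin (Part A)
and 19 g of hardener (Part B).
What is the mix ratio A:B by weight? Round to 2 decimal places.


Mix ratio = mass_A / mass_B
= 149 / 19
= 7.84

7.84


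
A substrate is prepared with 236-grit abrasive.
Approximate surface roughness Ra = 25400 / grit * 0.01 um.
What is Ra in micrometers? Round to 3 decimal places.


Ra = 25400 / 236 * 0.01 = 1.076 um

1.076


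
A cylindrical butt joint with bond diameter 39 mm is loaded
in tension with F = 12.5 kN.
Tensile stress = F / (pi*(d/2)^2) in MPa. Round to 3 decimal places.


Area = pi * (39/2)^2 = 1194.5906 mm^2
Stress = 12.5*1000 / 1194.5906
= 10.464 MPa

10.464


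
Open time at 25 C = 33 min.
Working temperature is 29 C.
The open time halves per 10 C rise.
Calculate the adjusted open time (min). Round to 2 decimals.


factor = 2^((29 - 25) / 10) = 1.3195
ot = 33 / 1.3195 = 25.01 min

25.01


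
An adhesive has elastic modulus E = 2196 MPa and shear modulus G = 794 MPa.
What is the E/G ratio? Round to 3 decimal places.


E/G = 2196 / 794 = 2.766

2.766


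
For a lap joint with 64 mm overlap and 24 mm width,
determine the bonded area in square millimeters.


Area = 64 * 24 = 1536 mm^2

1536


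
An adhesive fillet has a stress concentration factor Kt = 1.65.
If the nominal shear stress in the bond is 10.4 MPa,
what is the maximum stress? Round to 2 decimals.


Max stress = 10.4 * 1.65 = 17.16 MPa

17.16


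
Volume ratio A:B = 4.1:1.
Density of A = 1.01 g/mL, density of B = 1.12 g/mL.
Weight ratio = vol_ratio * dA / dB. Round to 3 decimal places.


Wt ratio = 4.1 * 1.01 / 1.12
= 3.697

3.697


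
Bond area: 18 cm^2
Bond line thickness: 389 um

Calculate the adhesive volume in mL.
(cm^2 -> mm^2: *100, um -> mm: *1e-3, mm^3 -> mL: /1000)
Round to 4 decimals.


V = 18*100 * 389*1e-3 / 1000
= 0.7002 mL

0.7002


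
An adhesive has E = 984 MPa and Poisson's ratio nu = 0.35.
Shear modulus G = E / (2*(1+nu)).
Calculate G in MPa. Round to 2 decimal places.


G = 984 / (2*(1+0.35))
= 984 / 2.70
= 364.44 MPa

364.44


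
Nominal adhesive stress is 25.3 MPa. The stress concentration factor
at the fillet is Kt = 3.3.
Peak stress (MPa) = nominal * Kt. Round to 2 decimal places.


Peak = 25.3 * 3.3 = 83.49 MPa

83.49


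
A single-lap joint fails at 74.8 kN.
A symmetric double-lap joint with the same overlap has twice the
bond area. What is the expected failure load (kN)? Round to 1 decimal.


Double-lap load = 2 * 74.8 = 149.6 kN

149.6


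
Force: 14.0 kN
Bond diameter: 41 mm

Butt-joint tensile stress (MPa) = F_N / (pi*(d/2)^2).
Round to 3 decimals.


F_N = 14.0 * 1000 = 14000.0 N
A = pi*(20.5)^2 = 1320.2543 mm^2
stress = 14000.0 / 1320.2543 = 10.604 MPa

10.604


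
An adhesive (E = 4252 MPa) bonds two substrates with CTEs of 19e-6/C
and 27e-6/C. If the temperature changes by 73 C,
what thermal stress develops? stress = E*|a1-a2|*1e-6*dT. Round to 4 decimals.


Stress = 4252 * |19 - 27| * 1e-6 * 73
= 2.4832 MPa

2.4832


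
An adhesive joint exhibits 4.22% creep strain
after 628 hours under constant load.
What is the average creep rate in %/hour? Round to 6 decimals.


Creep rate = strain / time
= 4.22 / 628
= 0.006720 %/h

0.006720


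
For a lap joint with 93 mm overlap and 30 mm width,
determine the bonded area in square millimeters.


Area = 93 * 30 = 2790 mm^2

2790


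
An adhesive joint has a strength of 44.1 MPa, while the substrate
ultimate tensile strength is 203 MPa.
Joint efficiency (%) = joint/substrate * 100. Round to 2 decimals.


Efficiency = 44.1 / 203 * 100
= 21.72%

21.72


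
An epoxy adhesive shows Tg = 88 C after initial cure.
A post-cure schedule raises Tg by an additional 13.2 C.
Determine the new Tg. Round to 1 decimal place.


New Tg = 88 + 13.2
= 101.2 C

101.2


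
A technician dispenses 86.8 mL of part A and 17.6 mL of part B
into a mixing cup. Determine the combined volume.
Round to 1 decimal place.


Combined volume = 86.8 + 17.6
= 104.4 mL

104.4


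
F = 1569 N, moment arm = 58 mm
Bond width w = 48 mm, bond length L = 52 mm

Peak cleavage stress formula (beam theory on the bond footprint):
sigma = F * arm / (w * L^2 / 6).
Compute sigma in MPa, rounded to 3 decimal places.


sigma = (1569 * 58) / (48 * 2704 / 6)
= 91002 * 6 / 129792
= 546012 / 129792
= 4.207 MPa

4.207


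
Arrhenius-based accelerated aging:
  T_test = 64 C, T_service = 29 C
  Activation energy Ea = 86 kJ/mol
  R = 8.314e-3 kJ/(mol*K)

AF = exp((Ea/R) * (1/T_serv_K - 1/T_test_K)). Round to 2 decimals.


T_test_K = 337.15, T_serv_K = 302.15
AF = exp((86/8.314e-3) * (1/302.15 - 1/337.15))
= 34.95

34.95


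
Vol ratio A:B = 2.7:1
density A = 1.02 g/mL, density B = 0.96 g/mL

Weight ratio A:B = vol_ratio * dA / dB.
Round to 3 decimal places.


Weight ratio = 2.7 * 1.02 / 0.96
= 2.869

2.869


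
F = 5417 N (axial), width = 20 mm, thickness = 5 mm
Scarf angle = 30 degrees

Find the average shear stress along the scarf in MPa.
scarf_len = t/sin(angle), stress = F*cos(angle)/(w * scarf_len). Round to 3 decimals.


scarf_len = 5/sin(30 deg) = 10.0000
cos(30 deg) = 0.866025
stress = 5417*0.866025/(20*10.0000) = 23.456 MPa

23.456


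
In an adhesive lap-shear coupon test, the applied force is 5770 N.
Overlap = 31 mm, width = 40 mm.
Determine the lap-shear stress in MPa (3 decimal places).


stress = F / (overlap * width)
= 5770 / (31 * 40)
= 4.653 MPa

4.653


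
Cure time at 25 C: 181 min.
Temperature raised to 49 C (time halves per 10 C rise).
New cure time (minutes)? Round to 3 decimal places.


Acceleration factor = 2^(24/10) = 5.2780
New time = 181 / 5.2780 = 34.293 min

34.293


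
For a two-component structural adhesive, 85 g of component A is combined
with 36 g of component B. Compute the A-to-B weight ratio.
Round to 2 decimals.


Weight ratio A:B = 85 / 36
= 2.36

2.36


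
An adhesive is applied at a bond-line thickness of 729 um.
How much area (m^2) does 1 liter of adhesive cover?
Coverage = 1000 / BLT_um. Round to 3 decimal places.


Coverage = 1000 / 729 = 1.372 m^2

1.372


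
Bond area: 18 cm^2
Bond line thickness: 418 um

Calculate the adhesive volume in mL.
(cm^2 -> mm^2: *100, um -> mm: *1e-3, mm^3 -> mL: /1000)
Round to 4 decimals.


V = 18*100 * 418*1e-3 / 1000
= 0.7524 mL

0.7524


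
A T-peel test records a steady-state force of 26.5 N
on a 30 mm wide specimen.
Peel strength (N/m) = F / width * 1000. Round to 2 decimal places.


Peel strength = 26.5 / 30 * 1000
= 883.33 N/m

883.33


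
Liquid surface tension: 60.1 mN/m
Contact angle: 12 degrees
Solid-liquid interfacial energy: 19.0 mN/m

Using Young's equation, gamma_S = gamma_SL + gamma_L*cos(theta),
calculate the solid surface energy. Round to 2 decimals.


gamma_S = 19.0 + 60.1 * cos(12)
= 77.79 mN/m

77.79


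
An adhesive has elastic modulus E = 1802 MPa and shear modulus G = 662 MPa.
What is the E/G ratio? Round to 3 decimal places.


E/G = 1802 / 662 = 2.722

2.722


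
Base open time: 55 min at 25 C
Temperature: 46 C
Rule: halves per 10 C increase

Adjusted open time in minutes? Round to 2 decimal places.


Acceleration = 2^((46-25)/10) = 4.2871
Open time = 55 / 4.2871 = 12.83 min

12.83


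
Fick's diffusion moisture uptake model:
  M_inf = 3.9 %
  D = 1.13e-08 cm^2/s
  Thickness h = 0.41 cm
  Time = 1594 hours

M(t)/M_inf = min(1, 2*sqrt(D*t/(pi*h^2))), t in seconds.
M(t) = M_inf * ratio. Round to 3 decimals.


t_sec = 1594 * 3600 = 5738400
ratio = 2*sqrt(1.13e-08*5738400/(pi*0.41^2))
= min(1, 0.700819)
= 0.700819
M(t) = 3.9 * 0.700819 = 2.733 %

2.733


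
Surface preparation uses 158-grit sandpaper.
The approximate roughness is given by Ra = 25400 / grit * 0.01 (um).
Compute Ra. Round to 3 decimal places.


Ra = 25400 / 158 * 0.01
= 254 / 158
= 1.608 um

1.608


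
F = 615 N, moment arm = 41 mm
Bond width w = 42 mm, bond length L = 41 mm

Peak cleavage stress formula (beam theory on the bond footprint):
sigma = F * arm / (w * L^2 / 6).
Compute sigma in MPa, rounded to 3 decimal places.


sigma = (615 * 41) / (42 * 1681 / 6)
= 25215 * 6 / 70602
= 151290 / 70602
= 2.143 MPa

2.143


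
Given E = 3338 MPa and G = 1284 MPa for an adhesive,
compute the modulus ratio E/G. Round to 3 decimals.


E/G ratio = 3338 / 1284 = 2.600

2.600


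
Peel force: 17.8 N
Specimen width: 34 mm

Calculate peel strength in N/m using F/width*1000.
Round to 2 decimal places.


Peel strength = 17.8 / 34 * 1000 = 523.53 N/m

523.53


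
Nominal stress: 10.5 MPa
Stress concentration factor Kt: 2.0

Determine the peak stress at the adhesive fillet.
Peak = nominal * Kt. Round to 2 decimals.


Peak stress = 10.5 * 2.0
= 21.00 MPa

21.00


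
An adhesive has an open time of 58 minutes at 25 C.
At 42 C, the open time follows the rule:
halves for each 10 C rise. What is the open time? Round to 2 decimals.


Factor = 2^((42-25)/10) = 3.2490
Open time = 58 / 3.2490 = 17.85 min

17.85


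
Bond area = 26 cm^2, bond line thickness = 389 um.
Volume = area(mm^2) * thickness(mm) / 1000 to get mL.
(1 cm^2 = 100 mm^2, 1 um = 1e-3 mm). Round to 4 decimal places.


area_mm2 = 26 * 100 = 2600
blt_mm = 389 * 1e-3 = 0.389
vol_mm3 = 2600 * 0.389 = 1011.4
vol_mL = 1011.4 / 1000 = 1.0114 mL

1.0114


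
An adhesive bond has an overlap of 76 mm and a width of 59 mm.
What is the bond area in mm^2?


Bond area = overlap * width
= 76 * 59
= 4484 mm^2

4484


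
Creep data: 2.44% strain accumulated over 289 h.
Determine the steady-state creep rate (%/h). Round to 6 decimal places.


Rate = 2.44 / 289 = 0.008443 %/h

0.008443


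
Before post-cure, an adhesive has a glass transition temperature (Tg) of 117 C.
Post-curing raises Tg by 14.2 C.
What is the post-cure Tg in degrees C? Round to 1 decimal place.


Tg_post = Tg_base + delta_Tg
= 117 + 14.2
= 131.2 C

131.2


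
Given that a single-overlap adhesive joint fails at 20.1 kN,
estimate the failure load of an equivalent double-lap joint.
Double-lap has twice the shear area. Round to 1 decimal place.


Double-lap factor = 2
Expected load = 20.1 * 2 = 40.2 kN

40.2


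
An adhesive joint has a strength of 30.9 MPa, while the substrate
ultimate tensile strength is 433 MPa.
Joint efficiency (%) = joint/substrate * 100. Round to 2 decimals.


Efficiency = 30.9 / 433 * 100
= 7.14%

7.14


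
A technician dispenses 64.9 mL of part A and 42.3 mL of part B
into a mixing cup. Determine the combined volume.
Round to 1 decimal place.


Combined volume = 64.9 + 42.3
= 107.2 mL

107.2


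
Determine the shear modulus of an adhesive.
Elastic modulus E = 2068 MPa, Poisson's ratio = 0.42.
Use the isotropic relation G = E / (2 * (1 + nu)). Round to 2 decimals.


G = 2068 / (2*(1+0.42)) = 2068 / 2.84
= 728.17 MPa

728.17


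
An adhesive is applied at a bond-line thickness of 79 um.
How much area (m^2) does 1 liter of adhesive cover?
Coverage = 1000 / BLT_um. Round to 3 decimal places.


Coverage = 1000 / 79 = 12.658 m^2

12.658


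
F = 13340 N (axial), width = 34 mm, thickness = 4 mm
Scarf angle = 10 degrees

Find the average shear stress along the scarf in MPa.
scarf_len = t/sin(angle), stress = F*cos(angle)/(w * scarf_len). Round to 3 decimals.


scarf_len = 4/sin(10 deg) = 23.0351
cos(10 deg) = 0.984808
stress = 13340*0.984808/(34*23.0351) = 16.774 MPa

16.774


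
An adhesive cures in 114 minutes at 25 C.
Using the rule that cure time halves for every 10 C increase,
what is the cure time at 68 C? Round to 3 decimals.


Factor = 2^((68 - 25) / 10) = 19.6983
Cure time = 114 / 19.6983
= 5.787 minutes

5.787


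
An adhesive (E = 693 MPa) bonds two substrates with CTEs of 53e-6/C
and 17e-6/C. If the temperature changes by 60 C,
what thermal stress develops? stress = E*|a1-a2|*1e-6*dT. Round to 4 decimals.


Stress = 693 * |53 - 17| * 1e-6 * 60
= 1.4969 MPa

1.4969


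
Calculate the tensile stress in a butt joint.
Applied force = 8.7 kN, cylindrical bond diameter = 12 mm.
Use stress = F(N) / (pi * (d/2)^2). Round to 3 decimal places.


A = pi * 6.0^2 = 113.0973 mm^2
sigma = 8700.0 / 113.0973 = 76.925 MPa

76.925


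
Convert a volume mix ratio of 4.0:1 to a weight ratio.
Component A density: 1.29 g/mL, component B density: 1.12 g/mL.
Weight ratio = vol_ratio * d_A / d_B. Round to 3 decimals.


= 4.0 * 1.29 / 1.12 = 4.607

4.607


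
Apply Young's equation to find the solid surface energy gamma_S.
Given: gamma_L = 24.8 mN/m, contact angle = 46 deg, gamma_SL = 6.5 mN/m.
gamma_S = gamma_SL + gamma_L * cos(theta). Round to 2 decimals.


theta_rad = 46 * pi/180 = 0.802851
gamma_S = 6.5 + 24.8 * cos(0.802851)
= 23.73 mN/m

23.73


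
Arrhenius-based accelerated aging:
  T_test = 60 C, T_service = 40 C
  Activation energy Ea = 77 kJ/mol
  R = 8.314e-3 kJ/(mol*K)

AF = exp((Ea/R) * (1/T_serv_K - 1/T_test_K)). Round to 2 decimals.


T_test_K = 333.15, T_serv_K = 313.15
AF = exp((77/8.314e-3) * (1/313.15 - 1/333.15))
= 5.90

5.90


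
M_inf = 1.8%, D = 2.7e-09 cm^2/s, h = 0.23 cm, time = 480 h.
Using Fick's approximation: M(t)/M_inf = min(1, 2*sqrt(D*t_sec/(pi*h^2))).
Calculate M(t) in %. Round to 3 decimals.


t = 1728000 s
ratio = min(1, 2*sqrt(2.7e-09*1728000/(pi*0.0529)))
= 0.335105
M(t) = 1.8 * 0.335105 = 0.603%

0.603


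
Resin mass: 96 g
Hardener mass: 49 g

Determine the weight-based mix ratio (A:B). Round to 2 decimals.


Ratio = 96 / 49 = 1.96

1.96


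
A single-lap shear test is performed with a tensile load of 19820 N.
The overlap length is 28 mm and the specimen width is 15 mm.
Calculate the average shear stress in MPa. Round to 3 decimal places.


Shear stress = F / (overlap * width)
= 19820 / (28 * 15)
= 19820 / 420
= 47.190 MPa

47.190


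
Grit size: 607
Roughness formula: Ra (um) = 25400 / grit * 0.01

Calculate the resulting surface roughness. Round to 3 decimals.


Ra = 25400 / 607 * 0.01
= 0.418 um

0.418


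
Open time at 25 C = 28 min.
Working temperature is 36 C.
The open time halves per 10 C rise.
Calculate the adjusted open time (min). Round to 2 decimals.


factor = 2^((36 - 25) / 10) = 2.1435
ot = 28 / 2.1435 = 13.06 min

13.06


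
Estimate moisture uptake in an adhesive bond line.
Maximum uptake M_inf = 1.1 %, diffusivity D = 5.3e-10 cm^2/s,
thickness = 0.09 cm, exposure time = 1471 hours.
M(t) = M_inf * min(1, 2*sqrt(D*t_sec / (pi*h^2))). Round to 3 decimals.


Convert time: 1471 h = 5295600 s
ratio = min(1, 2*sqrt(5.3e-10*5295600/(pi*0.09^2)))
= 0.664214
M(t) = 1.1 * 0.664214 = 0.731%

0.731


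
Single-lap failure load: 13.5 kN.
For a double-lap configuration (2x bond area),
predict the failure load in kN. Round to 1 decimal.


Failure load = 13.5 * 2 = 27.0 kN

27.0


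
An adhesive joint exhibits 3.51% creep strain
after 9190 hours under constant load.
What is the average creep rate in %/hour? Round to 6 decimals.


Creep rate = strain / time
= 3.51 / 9190
= 0.000382 %/h

0.000382


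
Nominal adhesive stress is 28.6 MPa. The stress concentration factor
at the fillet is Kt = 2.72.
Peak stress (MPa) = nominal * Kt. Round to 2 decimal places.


Peak = 28.6 * 2.72 = 77.79 MPa

77.79


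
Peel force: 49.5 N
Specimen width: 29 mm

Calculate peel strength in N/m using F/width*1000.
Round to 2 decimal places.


Peel strength = 49.5 / 29 * 1000 = 1706.90 N/m

1706.90


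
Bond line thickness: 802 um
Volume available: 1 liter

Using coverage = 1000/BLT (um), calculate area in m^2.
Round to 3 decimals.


1 L = 1e6 mm^3, thickness = 802 um = 0.802 mm
Area = 1e6 / 0.802 mm^2 = (1e6 / 0.802) / 1e6 m^2 = 1000 / 802 m^2
= 1.247 m^2

1.247


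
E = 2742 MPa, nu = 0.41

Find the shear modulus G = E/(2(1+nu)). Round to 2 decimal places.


G = 2742 / (2 * 1.41)
= 972.34 MPa

972.34


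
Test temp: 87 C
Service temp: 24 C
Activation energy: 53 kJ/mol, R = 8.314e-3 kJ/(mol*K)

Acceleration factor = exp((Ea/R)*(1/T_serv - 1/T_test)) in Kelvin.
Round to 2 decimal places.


AF = exp((53/0.008314)*(1/297.15 - 1/360.15))
= 42.64

42.64


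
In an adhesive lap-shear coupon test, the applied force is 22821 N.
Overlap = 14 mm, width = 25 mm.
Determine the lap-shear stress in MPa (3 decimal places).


stress = F / (overlap * width)
= 22821 / (14 * 25)
= 65.203 MPa

65.203


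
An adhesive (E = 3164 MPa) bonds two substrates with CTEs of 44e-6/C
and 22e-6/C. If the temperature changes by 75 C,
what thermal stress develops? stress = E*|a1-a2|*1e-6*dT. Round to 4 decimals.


Stress = 3164 * |44 - 22| * 1e-6 * 75
= 5.2206 MPa

5.2206


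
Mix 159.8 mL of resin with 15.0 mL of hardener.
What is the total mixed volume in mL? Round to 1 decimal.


Total = 159.8 + 15.0 = 174.8 mL

174.8


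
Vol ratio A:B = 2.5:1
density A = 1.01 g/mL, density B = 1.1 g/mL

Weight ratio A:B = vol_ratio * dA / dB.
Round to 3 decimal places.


Weight ratio = 2.5 * 1.01 / 1.1
= 2.295

2.295


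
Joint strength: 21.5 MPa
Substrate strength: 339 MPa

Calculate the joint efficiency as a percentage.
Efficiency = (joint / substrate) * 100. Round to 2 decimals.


Efficiency = (21.5 / 339) * 100 = 6.34%

6.34


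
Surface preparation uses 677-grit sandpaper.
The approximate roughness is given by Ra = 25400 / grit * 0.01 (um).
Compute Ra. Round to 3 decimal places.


Ra = 25400 / 677 * 0.01
= 254 / 677
= 0.375 um

0.375


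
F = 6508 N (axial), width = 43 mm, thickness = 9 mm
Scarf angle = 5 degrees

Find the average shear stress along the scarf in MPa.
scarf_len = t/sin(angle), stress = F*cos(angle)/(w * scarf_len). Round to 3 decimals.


scarf_len = 9/sin(5 deg) = 103.2634
cos(5 deg) = 0.996195
stress = 6508*0.996195/(43*103.2634) = 1.460 MPa

1.460


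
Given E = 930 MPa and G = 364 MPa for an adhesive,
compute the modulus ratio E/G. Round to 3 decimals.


E/G ratio = 930 / 364 = 2.555

2.555


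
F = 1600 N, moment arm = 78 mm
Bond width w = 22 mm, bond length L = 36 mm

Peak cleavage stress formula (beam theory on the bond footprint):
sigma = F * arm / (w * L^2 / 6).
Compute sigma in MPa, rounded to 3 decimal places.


sigma = (1600 * 78) / (22 * 1296 / 6)
= 124800 * 6 / 28512
= 748800 / 28512
= 26.263 MPa

26.263


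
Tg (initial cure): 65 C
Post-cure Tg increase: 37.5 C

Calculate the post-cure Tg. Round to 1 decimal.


Post-cure Tg = 65 + 37.5 = 102.5 C

102.5


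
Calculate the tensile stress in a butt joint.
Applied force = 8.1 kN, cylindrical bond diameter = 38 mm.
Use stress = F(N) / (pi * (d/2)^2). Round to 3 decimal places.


A = pi * 19.0^2 = 1134.1149 mm^2
sigma = 8100.0 / 1134.1149 = 7.142 MPa

7.142


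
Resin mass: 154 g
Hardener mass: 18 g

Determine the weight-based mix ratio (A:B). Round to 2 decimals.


Ratio = 154 / 18 = 8.56

8.56


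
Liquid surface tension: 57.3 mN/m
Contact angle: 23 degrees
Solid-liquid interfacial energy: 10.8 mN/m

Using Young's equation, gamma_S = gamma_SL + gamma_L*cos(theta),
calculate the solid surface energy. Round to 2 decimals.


gamma_S = 10.8 + 57.3 * cos(23)
= 63.54 mN/m

63.54


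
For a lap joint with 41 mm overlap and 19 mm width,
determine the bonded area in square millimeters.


Area = 41 * 19 = 779 mm^2

779


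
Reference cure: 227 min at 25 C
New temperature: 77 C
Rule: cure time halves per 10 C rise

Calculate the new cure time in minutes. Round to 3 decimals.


factor = 2^((77-25)/10) = 36.7583
t_new = 227 / 36.7583 = 6.175 min

6.175


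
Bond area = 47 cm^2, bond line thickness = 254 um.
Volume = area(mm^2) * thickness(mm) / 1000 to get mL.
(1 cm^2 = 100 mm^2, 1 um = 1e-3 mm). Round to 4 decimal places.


area_mm2 = 47 * 100 = 4700
blt_mm = 254 * 1e-3 = 0.254
vol_mm3 = 4700 * 0.254 = 1193.8
vol_mL = 1193.8 / 1000 = 1.1938 mL

1.1938


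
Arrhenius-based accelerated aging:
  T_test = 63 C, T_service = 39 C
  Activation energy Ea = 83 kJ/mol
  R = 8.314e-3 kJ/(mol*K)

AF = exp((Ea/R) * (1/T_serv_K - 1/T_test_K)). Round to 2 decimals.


T_test_K = 336.15, T_serv_K = 312.15
AF = exp((83/8.314e-3) * (1/312.15 - 1/336.15))
= 9.81

9.81


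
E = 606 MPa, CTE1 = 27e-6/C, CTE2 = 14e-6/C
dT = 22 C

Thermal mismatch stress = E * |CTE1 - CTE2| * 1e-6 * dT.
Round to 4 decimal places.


= 606 * 13e-6 * 22
= 0.1733 MPa

0.1733


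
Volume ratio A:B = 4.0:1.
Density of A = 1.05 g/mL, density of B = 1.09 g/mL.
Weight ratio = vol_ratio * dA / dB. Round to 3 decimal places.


Wt ratio = 4.0 * 1.05 / 1.09
= 3.853

3.853


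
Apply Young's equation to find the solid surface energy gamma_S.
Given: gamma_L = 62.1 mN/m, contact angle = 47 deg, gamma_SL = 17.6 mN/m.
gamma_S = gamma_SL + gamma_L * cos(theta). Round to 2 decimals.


theta_rad = 47 * pi/180 = 0.820305
gamma_S = 17.6 + 62.1 * cos(0.820305)
= 59.95 mN/m

59.95


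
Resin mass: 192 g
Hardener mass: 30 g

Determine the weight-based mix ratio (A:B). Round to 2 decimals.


Ratio = 192 / 30 = 6.40

6.40


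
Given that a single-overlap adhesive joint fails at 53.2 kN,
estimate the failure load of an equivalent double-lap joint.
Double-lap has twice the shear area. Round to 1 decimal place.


Double-lap factor = 2
Expected load = 53.2 * 2 = 106.4 kN

106.4


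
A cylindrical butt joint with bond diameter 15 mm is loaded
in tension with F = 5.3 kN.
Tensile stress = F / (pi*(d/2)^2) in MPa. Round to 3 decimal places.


Area = pi * (15/2)^2 = 176.7146 mm^2
Stress = 5.3*1000 / 176.7146
= 29.992 MPa

29.992


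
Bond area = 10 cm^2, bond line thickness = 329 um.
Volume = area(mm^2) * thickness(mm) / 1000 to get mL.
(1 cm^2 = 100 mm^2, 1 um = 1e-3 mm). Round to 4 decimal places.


area_mm2 = 10 * 100 = 1000
blt_mm = 329 * 1e-3 = 0.329
vol_mm3 = 1000 * 0.329 = 329.0
vol_mL = 329.0 / 1000 = 0.3290 mL

0.3290


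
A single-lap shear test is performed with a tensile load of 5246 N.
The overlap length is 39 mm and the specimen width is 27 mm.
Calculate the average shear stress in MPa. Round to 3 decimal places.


Shear stress = F / (overlap * width)
= 5246 / (39 * 27)
= 5246 / 1053
= 4.982 MPa

4.982


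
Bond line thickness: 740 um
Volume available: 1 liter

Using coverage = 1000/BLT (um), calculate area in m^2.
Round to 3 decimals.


1 L = 1e6 mm^3, thickness = 740 um = 0.74 mm
Area = 1e6 / 0.74 mm^2 = (1e6 / 0.74) / 1e6 m^2 = 1000 / 740 m^2
= 1.351 m^2

1.351


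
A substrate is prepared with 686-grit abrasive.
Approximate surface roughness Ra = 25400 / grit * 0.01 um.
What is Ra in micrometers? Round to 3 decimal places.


Ra = 25400 / 686 * 0.01 = 0.370 um

0.370


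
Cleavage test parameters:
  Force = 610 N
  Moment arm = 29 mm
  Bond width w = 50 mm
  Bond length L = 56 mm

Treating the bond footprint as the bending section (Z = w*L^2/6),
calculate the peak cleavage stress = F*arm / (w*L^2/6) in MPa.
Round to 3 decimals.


M = 610 * 29 = 17690 N*mm
Z = 50 * 56^2 / 6 = 156800 / 6 mm^3
sigma = M / Z = 6 * 17690 / 156800 = 106140 / 156800
= 0.677 MPa

0.677


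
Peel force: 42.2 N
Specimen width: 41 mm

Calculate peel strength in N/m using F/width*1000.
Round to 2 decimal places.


Peel strength = 42.2 / 41 * 1000 = 1029.27 N/m

1029.27


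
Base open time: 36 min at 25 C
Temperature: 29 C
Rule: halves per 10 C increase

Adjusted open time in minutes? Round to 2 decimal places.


Acceleration = 2^((29-25)/10) = 1.3195
Open time = 36 / 1.3195 = 27.28 min

27.28
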